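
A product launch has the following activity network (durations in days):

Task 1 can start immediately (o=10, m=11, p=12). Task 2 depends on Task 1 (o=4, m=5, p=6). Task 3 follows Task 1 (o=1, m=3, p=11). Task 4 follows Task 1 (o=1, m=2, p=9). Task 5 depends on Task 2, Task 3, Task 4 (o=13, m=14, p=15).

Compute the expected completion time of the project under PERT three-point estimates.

30 days

te_Task 1 = (10 + 4·11 + 12)/6 = 66/6 = 11
te_Task 2 = (4 + 4·5 + 6)/6 = 30/6 = 5
te_Task 3 = (1 + 4·3 + 11)/6 = 24/6 = 4
te_Task 4 = (1 + 4·2 + 9)/6 = 18/6 = 3
te_Task 5 = (13 + 4·14 + 15)/6 = 84/6 = 14

Forward pass:
ES_Task 1 = 0; EF_Task 1 = 11
ES_Task 2 = 11; EF_Task 2 = 11+5 = 16
ES_Task 3 = 11; EF_Task 3 = 11+4 = 15
ES_Task 4 = 11; EF_Task 4 = 11+3 = 14
ES_Task 5 = max(EF_Task 2=16, EF_Task 3=15, EF_Task 4=14) = 16; EF_Task 5 = 16+14 = 30
Expected project duration μ = 30 days. Critical path: Task 1 → Task 2 → Task 5.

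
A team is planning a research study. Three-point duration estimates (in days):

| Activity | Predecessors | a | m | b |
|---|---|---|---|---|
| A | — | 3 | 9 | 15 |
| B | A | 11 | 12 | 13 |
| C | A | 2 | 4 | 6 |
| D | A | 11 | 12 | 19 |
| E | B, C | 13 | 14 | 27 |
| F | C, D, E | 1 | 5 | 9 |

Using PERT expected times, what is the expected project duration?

te_A = (3 + 4·9 + 15)/6 = 54/6 = 9
te_B = (11 + 4·12 + 13)/6 = 72/6 = 12
te_C = (2 + 4·4 + 6)/6 = 24/6 = 4
te_D = (11 + 4·12 + 19)/6 = 78/6 = 13
te_E = (13 + 4·14 + 27)/6 = 96/6 = 16
te_F = (1 + 4·5 + 9)/6 = 30/6 = 5

Forward pass:
ES_A = 0; EF_A = 9
ES_B = 9; EF_B = 9+12 = 21
ES_C = 9; EF_C = 9+4 = 13
ES_D = 9; EF_D = 9+13 = 22
ES_E = max(EF_B=21, EF_C=13) = 21; EF_E = 21+16 = 37
ES_F = max(EF_C=13, EF_D=22, EF_E=37) = 37; EF_F = 37+5 = 42
Expected project duration μ = 42 days. Critical path: A → B → E → F.

42 days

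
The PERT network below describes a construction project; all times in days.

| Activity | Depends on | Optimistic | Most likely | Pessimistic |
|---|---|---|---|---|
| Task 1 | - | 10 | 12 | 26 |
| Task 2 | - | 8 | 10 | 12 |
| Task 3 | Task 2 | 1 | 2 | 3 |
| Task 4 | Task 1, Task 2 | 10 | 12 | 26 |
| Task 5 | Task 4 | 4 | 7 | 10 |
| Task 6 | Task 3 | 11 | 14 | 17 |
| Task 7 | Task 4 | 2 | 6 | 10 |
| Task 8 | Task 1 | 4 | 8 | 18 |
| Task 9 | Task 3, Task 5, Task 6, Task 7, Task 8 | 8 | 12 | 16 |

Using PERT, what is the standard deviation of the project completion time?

te_Task 1 = (10 + 4·12 + 26)/6 = 84/6 = 14; σ²_Task 1 = ((26−10)/6)² = 7.111
te_Task 2 = (8 + 4·10 + 12)/6 = 60/6 = 10; σ²_Task 2 = ((12−8)/6)² = 0.444
te_Task 3 = (1 + 4·2 + 3)/6 = 12/6 = 2; σ²_Task 3 = ((3−1)/6)² = 0.111
te_Task 4 = (10 + 4·12 + 26)/6 = 84/6 = 14; σ²_Task 4 = ((26−10)/6)² = 7.111
te_Task 5 = (4 + 4·7 + 10)/6 = 42/6 = 7; σ²_Task 5 = ((10−4)/6)² = 1.000
te_Task 6 = (11 + 4·14 + 17)/6 = 84/6 = 14; σ²_Task 6 = ((17−11)/6)² = 1.000
te_Task 7 = (2 + 4·6 + 10)/6 = 36/6 = 6; σ²_Task 7 = ((10−2)/6)² = 1.778
te_Task 8 = (4 + 4·8 + 18)/6 = 54/6 = 9; σ²_Task 8 = ((18−4)/6)² = 5.444
te_Task 9 = (8 + 4·12 + 16)/6 = 72/6 = 12; σ²_Task 9 = ((16−8)/6)² = 1.778

Forward pass:
ES_Task 1 = 0; EF_Task 1 = 14
ES_Task 2 = 0; EF_Task 2 = 10
ES_Task 3 = 10; EF_Task 3 = 10+2 = 12
ES_Task 4 = max(EF_Task 1=14, EF_Task 2=10) = 14; EF_Task 4 = 14+14 = 28
ES_Task 5 = 28; EF_Task 5 = 28+7 = 35
ES_Task 6 = 12; EF_Task 6 = 12+14 = 26
ES_Task 7 = 28; EF_Task 7 = 28+6 = 34
ES_Task 8 = 14; EF_Task 8 = 14+9 = 23
ES_Task 9 = max(EF_Task 3=12, EF_Task 5=35, EF_Task 6=26, EF_Task 7=34, EF_Task 8=23) = 35; EF_Task 9 = 35+12 = 47
Expected project duration μ = 47 days. Critical path: Task 1 → Task 4 → Task 5 → Task 9.

Variance along critical path = 7.111 + 7.111 + 1.000 + 1.778 = 17.000
σ = √17.000 = 4.123 days

4.12 days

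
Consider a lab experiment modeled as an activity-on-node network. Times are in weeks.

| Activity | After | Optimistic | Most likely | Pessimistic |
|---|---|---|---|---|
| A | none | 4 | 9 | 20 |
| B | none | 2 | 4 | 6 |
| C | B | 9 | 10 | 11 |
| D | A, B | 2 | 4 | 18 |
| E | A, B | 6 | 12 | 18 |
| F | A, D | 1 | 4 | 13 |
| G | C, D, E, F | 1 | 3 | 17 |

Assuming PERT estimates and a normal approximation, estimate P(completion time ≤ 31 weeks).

0.826

te_A = (4 + 4·9 + 20)/6 = 60/6 = 10; σ²_A = ((20−4)/6)² = 7.111
te_B = (2 + 4·4 + 6)/6 = 24/6 = 4; σ²_B = ((6−2)/6)² = 0.444
te_C = (9 + 4·10 + 11)/6 = 60/6 = 10; σ²_C = ((11−9)/6)² = 0.111
te_D = (2 + 4·4 + 18)/6 = 36/6 = 6; σ²_D = ((18−2)/6)² = 7.111
te_E = (6 + 4·12 + 18)/6 = 72/6 = 12; σ²_E = ((18−6)/6)² = 4.000
te_F = (1 + 4·4 + 13)/6 = 30/6 = 5; σ²_F = ((13−1)/6)² = 4.000
te_G = (1 + 4·3 + 17)/6 = 30/6 = 5; σ²_G = ((17−1)/6)² = 7.111

Forward pass:
ES_A = 0; EF_A = 10
ES_B = 0; EF_B = 4
ES_C = 4; EF_C = 4+10 = 14
ES_D = max(EF_A=10, EF_B=4) = 10; EF_D = 10+6 = 16
ES_E = max(EF_A=10, EF_B=4) = 10; EF_E = 10+12 = 22
ES_F = max(EF_A=10, EF_D=16) = 16; EF_F = 16+5 = 21
ES_G = max(EF_C=14, EF_D=16, EF_E=22, EF_F=21) = 22; EF_G = 22+5 = 27
Expected project duration μ = 27 weeks. Critical path: A → E → G.

Variance along critical path = 7.111 + 4.000 + 7.111 = 18.222; σ = √18.222 = 4.269 weeks.
Z = (31 − 27) / 4.269 = 0.937
P(T ≤ 31) = Φ(0.937) ≈ 0.826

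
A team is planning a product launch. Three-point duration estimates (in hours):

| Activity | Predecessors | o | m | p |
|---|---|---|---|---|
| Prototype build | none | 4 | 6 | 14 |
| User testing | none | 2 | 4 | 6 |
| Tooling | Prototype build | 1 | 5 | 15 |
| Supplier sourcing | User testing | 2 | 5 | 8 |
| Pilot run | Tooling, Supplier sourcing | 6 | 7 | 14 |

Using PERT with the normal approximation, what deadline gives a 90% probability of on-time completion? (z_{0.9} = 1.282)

te_Prototype build = (4 + 4·6 + 14)/6 = 42/6 = 7; σ²_Prototype build = ((14−4)/6)² = 2.778
te_User testing = (2 + 4·4 + 6)/6 = 24/6 = 4; σ²_User testing = ((6−2)/6)² = 0.444
te_Tooling = (1 + 4·5 + 15)/6 = 36/6 = 6; σ²_Tooling = ((15−1)/6)² = 5.444
te_Supplier sourcing = (2 + 4·5 + 8)/6 = 30/6 = 5; σ²_Supplier sourcing = ((8−2)/6)² = 1.000
te_Pilot run = (6 + 4·7 + 14)/6 = 48/6 = 8; σ²_Pilot run = ((14−6)/6)² = 1.778

Forward pass:
ES_Prototype build = 0; EF_Prototype build = 7
ES_User testing = 0; EF_User testing = 4
ES_Tooling = 7; EF_Tooling = 7+6 = 13
ES_Supplier sourcing = 4; EF_Supplier sourcing = 4+5 = 9
ES_Pilot run = max(EF_Tooling=13, EF_Supplier sourcing=9) = 13; EF_Pilot run = 13+8 = 21
Expected project duration μ = 21 hours. Critical path: Prototype build → Tooling → Pilot run.

Variance along critical path = 2.778 + 5.444 + 1.778 = 10.000; σ = 3.162 hours.
D = μ + z·σ = 21 + 1.282·3.162 = 25.1 hours

25.1 hours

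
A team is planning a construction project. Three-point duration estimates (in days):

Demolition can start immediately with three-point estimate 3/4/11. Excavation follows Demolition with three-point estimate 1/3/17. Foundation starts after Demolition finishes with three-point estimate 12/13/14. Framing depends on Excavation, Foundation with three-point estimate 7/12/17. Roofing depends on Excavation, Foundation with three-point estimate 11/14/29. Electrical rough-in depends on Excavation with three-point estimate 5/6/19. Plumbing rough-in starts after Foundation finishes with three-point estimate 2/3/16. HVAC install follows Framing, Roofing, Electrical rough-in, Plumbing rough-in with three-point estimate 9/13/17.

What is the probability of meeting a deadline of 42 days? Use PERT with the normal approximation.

0.080

te_Demolition = (3 + 4·4 + 11)/6 = 30/6 = 5; σ²_Demolition = ((11−3)/6)² = 1.778
te_Excavation = (1 + 4·3 + 17)/6 = 30/6 = 5; σ²_Excavation = ((17−1)/6)² = 7.111
te_Foundation = (12 + 4·13 + 14)/6 = 78/6 = 13; σ²_Foundation = ((14−12)/6)² = 0.111
te_Framing = (7 + 4·12 + 17)/6 = 72/6 = 12; σ²_Framing = ((17−7)/6)² = 2.778
te_Roofing = (11 + 4·14 + 29)/6 = 96/6 = 16; σ²_Roofing = ((29−11)/6)² = 9.000
te_Electrical rough-in = (5 + 4·6 + 19)/6 = 48/6 = 8; σ²_Electrical rough-in = ((19−5)/6)² = 5.444
te_Plumbing rough-in = (2 + 4·3 + 16)/6 = 30/6 = 5; σ²_Plumbing rough-in = ((16−2)/6)² = 5.444
te_HVAC install = (9 + 4·13 + 17)/6 = 78/6 = 13; σ²_HVAC install = ((17−9)/6)² = 1.778

Forward pass:
ES_Demolition = 0; EF_Demolition = 5
ES_Excavation = 5; EF_Excavation = 5+5 = 10
ES_Foundation = 5; EF_Foundation = 5+13 = 18
ES_Framing = max(EF_Excavation=10, EF_Foundation=18) = 18; EF_Framing = 18+12 = 30
ES_Roofing = max(EF_Excavation=10, EF_Foundation=18) = 18; EF_Roofing = 18+16 = 34
ES_Electrical rough-in = 10; EF_Electrical rough-in = 10+8 = 18
ES_Plumbing rough-in = 18; EF_Plumbing rough-in = 18+5 = 23
ES_HVAC install = max(EF_Framing=30, EF_Roofing=34, EF_Electrical rough-in=18, EF_Plumbing rough-in=23) = 34; EF_HVAC install = 34+13 = 47
Expected project duration μ = 47 days. Critical path: Demolition → Foundation → Roofing → HVAC install.

Variance along critical path = 1.778 + 0.111 + 9.000 + 1.778 = 12.667; σ = √12.667 = 3.559 days.
Z = (42 − 47) / 3.559 = -1.405
P(T ≤ 42) = Φ(-1.405) ≈ 0.080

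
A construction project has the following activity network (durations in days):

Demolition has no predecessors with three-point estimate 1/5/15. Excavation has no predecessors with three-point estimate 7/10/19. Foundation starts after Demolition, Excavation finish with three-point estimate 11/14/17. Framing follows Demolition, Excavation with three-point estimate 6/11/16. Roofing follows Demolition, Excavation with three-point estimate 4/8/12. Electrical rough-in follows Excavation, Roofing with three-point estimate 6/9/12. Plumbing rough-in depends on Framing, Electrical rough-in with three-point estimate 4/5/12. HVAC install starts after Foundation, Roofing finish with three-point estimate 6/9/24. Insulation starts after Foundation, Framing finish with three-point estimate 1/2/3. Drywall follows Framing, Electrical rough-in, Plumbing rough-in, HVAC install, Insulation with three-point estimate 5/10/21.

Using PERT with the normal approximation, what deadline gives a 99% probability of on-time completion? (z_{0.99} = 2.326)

te_Demolition = (1 + 4·5 + 15)/6 = 36/6 = 6; σ²_Demolition = ((15−1)/6)² = 5.444
te_Excavation = (7 + 4·10 + 19)/6 = 66/6 = 11; σ²_Excavation = ((19−7)/6)² = 4.000
te_Foundation = (11 + 4·14 + 17)/6 = 84/6 = 14; σ²_Foundation = ((17−11)/6)² = 1.000
te_Framing = (6 + 4·11 + 16)/6 = 66/6 = 11; σ²_Framing = ((16−6)/6)² = 2.778
te_Roofing = (4 + 4·8 + 12)/6 = 48/6 = 8; σ²_Roofing = ((12−4)/6)² = 1.778
te_Electrical rough-in = (6 + 4·9 + 12)/6 = 54/6 = 9; σ²_Electrical rough-in = ((12−6)/6)² = 1.000
te_Plumbing rough-in = (4 + 4·5 + 12)/6 = 36/6 = 6; σ²_Plumbing rough-in = ((12−4)/6)² = 1.778
te_HVAC install = (6 + 4·9 + 24)/6 = 66/6 = 11; σ²_HVAC install = ((24−6)/6)² = 9.000
te_Insulation = (1 + 4·2 + 3)/6 = 12/6 = 2; σ²_Insulation = ((3−1)/6)² = 0.111
te_Drywall = (5 + 4·10 + 21)/6 = 66/6 = 11; σ²_Drywall = ((21−5)/6)² = 7.111

Forward pass:
ES_Demolition = 0; EF_Demolition = 6
ES_Excavation = 0; EF_Excavation = 11
ES_Foundation = max(EF_Demolition=6, EF_Excavation=11) = 11; EF_Foundation = 11+14 = 25
ES_Framing = max(EF_Demolition=6, EF_Excavation=11) = 11; EF_Framing = 11+11 = 22
ES_Roofing = max(EF_Demolition=6, EF_Excavation=11) = 11; EF_Roofing = 11+8 = 19
ES_Electrical rough-in = max(EF_Excavation=11, EF_Roofing=19) = 19; EF_Electrical rough-in = 19+9 = 28
ES_Plumbing rough-in = max(EF_Framing=22, EF_Electrical rough-in=28) = 28; EF_Plumbing rough-in = 28+6 = 34
ES_HVAC install = max(EF_Foundation=25, EF_Roofing=19) = 25; EF_HVAC install = 25+11 = 36
ES_Insulation = max(EF_Foundation=25, EF_Framing=22) = 25; EF_Insulation = 25+2 = 27
ES_Drywall = max(EF_Framing=22, EF_Electrical rough-in=28, EF_Plumbing rough-in=34, EF_HVAC install=36, EF_Insulation=27) = 36; EF_Drywall = 36+11 = 47
Expected project duration μ = 47 days. Critical path: Excavation → Foundation → HVAC install → Drywall.

Variance along critical path = 4.000 + 1.000 + 9.000 + 7.111 = 21.111; σ = 4.595 days.
D = μ + z·σ = 47 + 2.326·4.595 = 57.7 days

57.7 days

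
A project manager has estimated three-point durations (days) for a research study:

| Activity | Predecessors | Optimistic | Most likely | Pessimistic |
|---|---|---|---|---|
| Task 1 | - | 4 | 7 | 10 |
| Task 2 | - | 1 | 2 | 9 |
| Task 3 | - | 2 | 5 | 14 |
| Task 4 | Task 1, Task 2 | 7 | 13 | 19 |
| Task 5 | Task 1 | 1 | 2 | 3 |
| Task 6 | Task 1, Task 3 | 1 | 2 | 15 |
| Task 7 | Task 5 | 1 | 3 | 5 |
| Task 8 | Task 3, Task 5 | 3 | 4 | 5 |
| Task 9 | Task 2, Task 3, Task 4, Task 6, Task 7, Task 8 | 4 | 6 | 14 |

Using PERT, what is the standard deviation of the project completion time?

2.79 days

te_Task 1 = (4 + 4·7 + 10)/6 = 42/6 = 7; σ²_Task 1 = ((10−4)/6)² = 1.000
te_Task 2 = (1 + 4·2 + 9)/6 = 18/6 = 3; σ²_Task 2 = ((9−1)/6)² = 1.778
te_Task 3 = (2 + 4·5 + 14)/6 = 36/6 = 6; σ²_Task 3 = ((14−2)/6)² = 4.000
te_Task 4 = (7 + 4·13 + 19)/6 = 78/6 = 13; σ²_Task 4 = ((19−7)/6)² = 4.000
te_Task 5 = (1 + 4·2 + 3)/6 = 12/6 = 2; σ²_Task 5 = ((3−1)/6)² = 0.111
te_Task 6 = (1 + 4·2 + 15)/6 = 24/6 = 4; σ²_Task 6 = ((15−1)/6)² = 5.444
te_Task 7 = (1 + 4·3 + 5)/6 = 18/6 = 3; σ²_Task 7 = ((5−1)/6)² = 0.444
te_Task 8 = (3 + 4·4 + 5)/6 = 24/6 = 4; σ²_Task 8 = ((5−3)/6)² = 0.111
te_Task 9 = (4 + 4·6 + 14)/6 = 42/6 = 7; σ²_Task 9 = ((14−4)/6)² = 2.778

Forward pass:
ES_Task 1 = 0; EF_Task 1 = 7
ES_Task 2 = 0; EF_Task 2 = 3
ES_Task 3 = 0; EF_Task 3 = 6
ES_Task 4 = max(EF_Task 1=7, EF_Task 2=3) = 7; EF_Task 4 = 7+13 = 20
ES_Task 5 = 7; EF_Task 5 = 7+2 = 9
ES_Task 6 = max(EF_Task 1=7, EF_Task 3=6) = 7; EF_Task 6 = 7+4 = 11
ES_Task 7 = 9; EF_Task 7 = 9+3 = 12
ES_Task 8 = max(EF_Task 3=6, EF_Task 5=9) = 9; EF_Task 8 = 9+4 = 13
ES_Task 9 = max(EF_Task 2=3, EF_Task 3=6, EF_Task 4=20, EF_Task 6=11, EF_Task 7=12, EF_Task 8=13) = 20; EF_Task 9 = 20+7 = 27
Expected project duration μ = 27 days. Critical path: Task 1 → Task 4 → Task 9.

Variance along critical path = 1.000 + 4.000 + 2.778 = 7.778
σ = √7.778 = 2.789 days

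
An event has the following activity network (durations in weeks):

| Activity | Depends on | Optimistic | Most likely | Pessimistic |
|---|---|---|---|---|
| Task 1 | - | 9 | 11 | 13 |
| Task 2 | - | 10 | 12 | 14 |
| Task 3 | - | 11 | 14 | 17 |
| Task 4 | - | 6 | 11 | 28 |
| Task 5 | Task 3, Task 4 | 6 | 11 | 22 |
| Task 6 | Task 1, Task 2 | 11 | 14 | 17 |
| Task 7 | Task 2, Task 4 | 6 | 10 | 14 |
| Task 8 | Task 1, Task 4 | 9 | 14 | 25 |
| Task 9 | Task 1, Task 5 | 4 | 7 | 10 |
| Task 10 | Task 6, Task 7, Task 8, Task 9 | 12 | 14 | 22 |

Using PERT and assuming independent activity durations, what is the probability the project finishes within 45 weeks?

te_Task 1 = (9 + 4·11 + 13)/6 = 66/6 = 11; σ²_Task 1 = ((13−9)/6)² = 0.444
te_Task 2 = (10 + 4·12 + 14)/6 = 72/6 = 12; σ²_Task 2 = ((14−10)/6)² = 0.444
te_Task 3 = (11 + 4·14 + 17)/6 = 84/6 = 14; σ²_Task 3 = ((17−11)/6)² = 1.000
te_Task 4 = (6 + 4·11 + 28)/6 = 78/6 = 13; σ²_Task 4 = ((28−6)/6)² = 13.444
te_Task 5 = (6 + 4·11 + 22)/6 = 72/6 = 12; σ²_Task 5 = ((22−6)/6)² = 7.111
te_Task 6 = (11 + 4·14 + 17)/6 = 84/6 = 14; σ²_Task 6 = ((17−11)/6)² = 1.000
te_Task 7 = (6 + 4·10 + 14)/6 = 60/6 = 10; σ²_Task 7 = ((14−6)/6)² = 1.778
te_Task 8 = (9 + 4·14 + 25)/6 = 90/6 = 15; σ²_Task 8 = ((25−9)/6)² = 7.111
te_Task 9 = (4 + 4·7 + 10)/6 = 42/6 = 7; σ²_Task 9 = ((10−4)/6)² = 1.000
te_Task 10 = (12 + 4·14 + 22)/6 = 90/6 = 15; σ²_Task 10 = ((22−12)/6)² = 2.778

Forward pass:
ES_Task 1 = 0; EF_Task 1 = 11
ES_Task 2 = 0; EF_Task 2 = 12
ES_Task 3 = 0; EF_Task 3 = 14
ES_Task 4 = 0; EF_Task 4 = 13
ES_Task 5 = max(EF_Task 3=14, EF_Task 4=13) = 14; EF_Task 5 = 14+12 = 26
ES_Task 6 = max(EF_Task 1=11, EF_Task 2=12) = 12; EF_Task 6 = 12+14 = 26
ES_Task 7 = max(EF_Task 2=12, EF_Task 4=13) = 13; EF_Task 7 = 13+10 = 23
ES_Task 8 = max(EF_Task 1=11, EF_Task 4=13) = 13; EF_Task 8 = 13+15 = 28
ES_Task 9 = max(EF_Task 1=11, EF_Task 5=26) = 26; EF_Task 9 = 26+7 = 33
ES_Task 10 = max(EF_Task 6=26, EF_Task 7=23, EF_Task 8=28, EF_Task 9=33) = 33; EF_Task 10 = 33+15 = 48
Expected project duration μ = 48 weeks. Critical path: Task 3 → Task 5 → Task 9 → Task 10.

Variance along critical path = 1.000 + 7.111 + 1.000 + 2.778 = 11.889; σ = √11.889 = 3.448 weeks.
Z = (45 − 48) / 3.448 = -0.870
P(T ≤ 45) = Φ(-0.870) ≈ 0.192

0.192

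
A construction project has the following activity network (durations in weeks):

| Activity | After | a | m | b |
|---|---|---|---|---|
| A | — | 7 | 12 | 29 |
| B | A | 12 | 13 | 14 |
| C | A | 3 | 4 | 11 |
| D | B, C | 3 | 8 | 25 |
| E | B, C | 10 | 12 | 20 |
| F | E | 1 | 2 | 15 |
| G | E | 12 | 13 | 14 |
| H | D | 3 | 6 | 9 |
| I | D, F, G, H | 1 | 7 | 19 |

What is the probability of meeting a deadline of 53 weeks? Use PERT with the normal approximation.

0.056

te_A = (7 + 4·12 + 29)/6 = 84/6 = 14; σ²_A = ((29−7)/6)² = 13.444
te_B = (12 + 4·13 + 14)/6 = 78/6 = 13; σ²_B = ((14−12)/6)² = 0.111
te_C = (3 + 4·4 + 11)/6 = 30/6 = 5; σ²_C = ((11−3)/6)² = 1.778
te_D = (3 + 4·8 + 25)/6 = 60/6 = 10; σ²_D = ((25−3)/6)² = 13.444
te_E = (10 + 4·12 + 20)/6 = 78/6 = 13; σ²_E = ((20−10)/6)² = 2.778
te_F = (1 + 4·2 + 15)/6 = 24/6 = 4; σ²_F = ((15−1)/6)² = 5.444
te_G = (12 + 4·13 + 14)/6 = 78/6 = 13; σ²_G = ((14−12)/6)² = 0.111
te_H = (3 + 4·6 + 9)/6 = 36/6 = 6; σ²_H = ((9−3)/6)² = 1.000
te_I = (1 + 4·7 + 19)/6 = 48/6 = 8; σ²_I = ((19−1)/6)² = 9.000

Forward pass:
ES_A = 0; EF_A = 14
ES_B = 14; EF_B = 14+13 = 27
ES_C = 14; EF_C = 14+5 = 19
ES_D = max(EF_B=27, EF_C=19) = 27; EF_D = 27+10 = 37
ES_E = max(EF_B=27, EF_C=19) = 27; EF_E = 27+13 = 40
ES_F = 40; EF_F = 40+4 = 44
ES_G = 40; EF_G = 40+13 = 53
ES_H = 37; EF_H = 37+6 = 43
ES_I = max(EF_D=37, EF_F=44, EF_G=53, EF_H=43) = 53; EF_I = 53+8 = 61
Expected project duration μ = 61 weeks. Critical path: A → B → E → G → I.

Variance along critical path = 13.444 + 0.111 + 2.778 + 0.111 + 9.000 = 25.444; σ = √25.444 = 5.044 weeks.
Z = (53 − 61) / 5.044 = -1.586
P(T ≤ 53) = Φ(-1.586) ≈ 0.056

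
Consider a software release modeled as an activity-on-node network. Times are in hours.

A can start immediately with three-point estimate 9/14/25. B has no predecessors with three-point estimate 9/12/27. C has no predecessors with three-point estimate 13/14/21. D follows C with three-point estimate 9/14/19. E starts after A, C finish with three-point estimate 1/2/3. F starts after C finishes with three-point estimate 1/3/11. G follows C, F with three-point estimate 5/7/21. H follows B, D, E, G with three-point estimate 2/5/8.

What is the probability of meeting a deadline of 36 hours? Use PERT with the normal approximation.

0.802

te_A = (9 + 4·14 + 25)/6 = 90/6 = 15; σ²_A = ((25−9)/6)² = 7.111
te_B = (9 + 4·12 + 27)/6 = 84/6 = 14; σ²_B = ((27−9)/6)² = 9.000
te_C = (13 + 4·14 + 21)/6 = 90/6 = 15; σ²_C = ((21−13)/6)² = 1.778
te_D = (9 + 4·14 + 19)/6 = 84/6 = 14; σ²_D = ((19−9)/6)² = 2.778
te_E = (1 + 4·2 + 3)/6 = 12/6 = 2; σ²_E = ((3−1)/6)² = 0.111
te_F = (1 + 4·3 + 11)/6 = 24/6 = 4; σ²_F = ((11−1)/6)² = 2.778
te_G = (5 + 4·7 + 21)/6 = 54/6 = 9; σ²_G = ((21−5)/6)² = 7.111
te_H = (2 + 4·5 + 8)/6 = 30/6 = 5; σ²_H = ((8−2)/6)² = 1.000

Forward pass:
ES_A = 0; EF_A = 15
ES_B = 0; EF_B = 14
ES_C = 0; EF_C = 15
ES_D = 15; EF_D = 15+14 = 29
ES_E = max(EF_A=15, EF_C=15) = 15; EF_E = 15+2 = 17
ES_F = 15; EF_F = 15+4 = 19
ES_G = max(EF_C=15, EF_F=19) = 19; EF_G = 19+9 = 28
ES_H = max(EF_B=14, EF_D=29, EF_E=17, EF_G=28) = 29; EF_H = 29+5 = 34
Expected project duration μ = 34 hours. Critical path: C → D → H.

Variance along critical path = 1.778 + 2.778 + 1.000 = 5.556; σ = √5.556 = 2.357 hours.
Z = (36 − 34) / 2.357 = 0.849
P(T ≤ 36) = Φ(0.849) ≈ 0.802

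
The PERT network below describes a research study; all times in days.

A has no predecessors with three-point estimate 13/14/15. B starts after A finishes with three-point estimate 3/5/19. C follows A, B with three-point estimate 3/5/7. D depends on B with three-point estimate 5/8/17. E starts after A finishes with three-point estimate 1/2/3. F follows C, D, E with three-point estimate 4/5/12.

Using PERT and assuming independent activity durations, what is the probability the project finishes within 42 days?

0.952

te_A = (13 + 4·14 + 15)/6 = 84/6 = 14; σ²_A = ((15−13)/6)² = 0.111
te_B = (3 + 4·5 + 19)/6 = 42/6 = 7; σ²_B = ((19−3)/6)² = 7.111
te_C = (3 + 4·5 + 7)/6 = 30/6 = 5; σ²_C = ((7−3)/6)² = 0.444
te_D = (5 + 4·8 + 17)/6 = 54/6 = 9; σ²_D = ((17−5)/6)² = 4.000
te_E = (1 + 4·2 + 3)/6 = 12/6 = 2; σ²_E = ((3−1)/6)² = 0.111
te_F = (4 + 4·5 + 12)/6 = 36/6 = 6; σ²_F = ((12−4)/6)² = 1.778

Forward pass:
ES_A = 0; EF_A = 14
ES_B = 14; EF_B = 14+7 = 21
ES_C = max(EF_A=14, EF_B=21) = 21; EF_C = 21+5 = 26
ES_D = 21; EF_D = 21+9 = 30
ES_E = 14; EF_E = 14+2 = 16
ES_F = max(EF_C=26, EF_D=30, EF_E=16) = 30; EF_F = 30+6 = 36
Expected project duration μ = 36 days. Critical path: A → B → D → F.

Variance along critical path = 0.111 + 7.111 + 4.000 + 1.778 = 13.000; σ = √13.000 = 3.606 days.
Z = (42 − 36) / 3.606 = 1.664
P(T ≤ 42) = Φ(1.664) ≈ 0.952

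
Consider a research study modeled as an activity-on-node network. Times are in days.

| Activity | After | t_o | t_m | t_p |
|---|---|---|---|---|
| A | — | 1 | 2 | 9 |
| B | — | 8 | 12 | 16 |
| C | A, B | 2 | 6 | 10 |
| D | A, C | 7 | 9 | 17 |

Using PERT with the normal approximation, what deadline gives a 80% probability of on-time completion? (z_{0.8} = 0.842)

te_A = (1 + 4·2 + 9)/6 = 18/6 = 3; σ²_A = ((9−1)/6)² = 1.778
te_B = (8 + 4·12 + 16)/6 = 72/6 = 12; σ²_B = ((16−8)/6)² = 1.778
te_C = (2 + 4·6 + 10)/6 = 36/6 = 6; σ²_C = ((10−2)/6)² = 1.778
te_D = (7 + 4·9 + 17)/6 = 60/6 = 10; σ²_D = ((17−7)/6)² = 2.778

Forward pass:
ES_A = 0; EF_A = 3
ES_B = 0; EF_B = 12
ES_C = max(EF_A=3, EF_B=12) = 12; EF_C = 12+6 = 18
ES_D = max(EF_A=3, EF_C=18) = 18; EF_D = 18+10 = 28
Expected project duration μ = 28 days. Critical path: B → C → D.

Variance along critical path = 1.778 + 1.778 + 2.778 = 6.333; σ = 2.517 days.
D = μ + z·σ = 28 + 0.842·2.517 = 30.1 days

30.1 days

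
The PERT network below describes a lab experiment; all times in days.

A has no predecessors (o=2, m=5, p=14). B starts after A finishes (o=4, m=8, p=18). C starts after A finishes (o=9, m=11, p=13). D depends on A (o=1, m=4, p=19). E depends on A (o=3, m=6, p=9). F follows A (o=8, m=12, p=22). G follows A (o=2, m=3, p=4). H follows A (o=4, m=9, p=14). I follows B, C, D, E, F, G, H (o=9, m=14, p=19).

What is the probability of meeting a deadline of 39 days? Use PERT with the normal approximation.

0.957

te_A = (2 + 4·5 + 14)/6 = 36/6 = 6; σ²_A = ((14−2)/6)² = 4.000
te_B = (4 + 4·8 + 18)/6 = 54/6 = 9; σ²_B = ((18−4)/6)² = 5.444
te_C = (9 + 4·11 + 13)/6 = 66/6 = 11; σ²_C = ((13−9)/6)² = 0.444
te_D = (1 + 4·4 + 19)/6 = 36/6 = 6; σ²_D = ((19−1)/6)² = 9.000
te_E = (3 + 4·6 + 9)/6 = 36/6 = 6; σ²_E = ((9−3)/6)² = 1.000
te_F = (8 + 4·12 + 22)/6 = 78/6 = 13; σ²_F = ((22−8)/6)² = 5.444
te_G = (2 + 4·3 + 4)/6 = 18/6 = 3; σ²_G = ((4−2)/6)² = 0.111
te_H = (4 + 4·9 + 14)/6 = 54/6 = 9; σ²_H = ((14−4)/6)² = 2.778
te_I = (9 + 4·14 + 19)/6 = 84/6 = 14; σ²_I = ((19−9)/6)² = 2.778

Forward pass:
ES_A = 0; EF_A = 6
ES_B = 6; EF_B = 6+9 = 15
ES_C = 6; EF_C = 6+11 = 17
ES_D = 6; EF_D = 6+6 = 12
ES_E = 6; EF_E = 6+6 = 12
ES_F = 6; EF_F = 6+13 = 19
ES_G = 6; EF_G = 6+3 = 9
ES_H = 6; EF_H = 6+9 = 15
ES_I = max(EF_B=15, EF_C=17, EF_D=12, EF_E=12, EF_F=19, EF_G=9, EF_H=15) = 19; EF_I = 19+14 = 33
Expected project duration μ = 33 days. Critical path: A → F → I.

Variance along critical path = 4.000 + 5.444 + 2.778 = 12.222; σ = √12.222 = 3.496 days.
Z = (39 − 33) / 3.496 = 1.716
P(T ≤ 39) = Φ(1.716) ≈ 0.957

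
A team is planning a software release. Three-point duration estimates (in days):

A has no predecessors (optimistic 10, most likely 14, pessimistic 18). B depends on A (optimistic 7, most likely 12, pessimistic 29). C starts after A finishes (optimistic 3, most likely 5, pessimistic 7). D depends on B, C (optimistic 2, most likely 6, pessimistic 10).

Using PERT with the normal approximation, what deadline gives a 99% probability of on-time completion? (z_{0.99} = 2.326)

te_A = (10 + 4·14 + 18)/6 = 84/6 = 14; σ²_A = ((18−10)/6)² = 1.778
te_B = (7 + 4·12 + 29)/6 = 84/6 = 14; σ²_B = ((29−7)/6)² = 13.444
te_C = (3 + 4·5 + 7)/6 = 30/6 = 5; σ²_C = ((7−3)/6)² = 0.444
te_D = (2 + 4·6 + 10)/6 = 36/6 = 6; σ²_D = ((10−2)/6)² = 1.778

Forward pass:
ES_A = 0; EF_A = 14
ES_B = 14; EF_B = 14+14 = 28
ES_C = 14; EF_C = 14+5 = 19
ES_D = max(EF_B=28, EF_C=19) = 28; EF_D = 28+6 = 34
Expected project duration μ = 34 days. Critical path: A → B → D.

Variance along critical path = 1.778 + 13.444 + 1.778 = 17.000; σ = 4.123 days.
D = μ + z·σ = 34 + 2.326·4.123 = 43.6 days

43.6 days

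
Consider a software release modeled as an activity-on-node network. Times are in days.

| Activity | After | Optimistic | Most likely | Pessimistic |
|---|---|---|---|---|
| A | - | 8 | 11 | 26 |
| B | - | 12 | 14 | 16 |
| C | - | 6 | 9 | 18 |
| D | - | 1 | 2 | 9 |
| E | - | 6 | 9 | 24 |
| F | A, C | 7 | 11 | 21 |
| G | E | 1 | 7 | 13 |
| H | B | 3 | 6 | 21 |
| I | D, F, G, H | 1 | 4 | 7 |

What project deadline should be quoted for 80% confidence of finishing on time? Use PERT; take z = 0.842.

32.3 days

te_A = (8 + 4·11 + 26)/6 = 78/6 = 13; σ²_A = ((26−8)/6)² = 9.000
te_B = (12 + 4·14 + 16)/6 = 84/6 = 14; σ²_B = ((16−12)/6)² = 0.444
te_C = (6 + 4·9 + 18)/6 = 60/6 = 10; σ²_C = ((18−6)/6)² = 4.000
te_D = (1 + 4·2 + 9)/6 = 18/6 = 3; σ²_D = ((9−1)/6)² = 1.778
te_E = (6 + 4·9 + 24)/6 = 66/6 = 11; σ²_E = ((24−6)/6)² = 9.000
te_F = (7 + 4·11 + 21)/6 = 72/6 = 12; σ²_F = ((21−7)/6)² = 5.444
te_G = (1 + 4·7 + 13)/6 = 42/6 = 7; σ²_G = ((13−1)/6)² = 4.000
te_H = (3 + 4·6 + 21)/6 = 48/6 = 8; σ²_H = ((21−3)/6)² = 9.000
te_I = (1 + 4·4 + 7)/6 = 24/6 = 4; σ²_I = ((7−1)/6)² = 1.000

Forward pass:
ES_A = 0; EF_A = 13
ES_B = 0; EF_B = 14
ES_C = 0; EF_C = 10
ES_D = 0; EF_D = 3
ES_E = 0; EF_E = 11
ES_F = max(EF_A=13, EF_C=10) = 13; EF_F = 13+12 = 25
ES_G = 11; EF_G = 11+7 = 18
ES_H = 14; EF_H = 14+8 = 22
ES_I = max(EF_D=3, EF_F=25, EF_G=18, EF_H=22) = 25; EF_I = 25+4 = 29
Expected project duration μ = 29 days. Critical path: A → F → I.

Variance along critical path = 9.000 + 5.444 + 1.000 = 15.444; σ = 3.930 days.
D = μ + z·σ = 29 + 0.842·3.930 = 32.3 days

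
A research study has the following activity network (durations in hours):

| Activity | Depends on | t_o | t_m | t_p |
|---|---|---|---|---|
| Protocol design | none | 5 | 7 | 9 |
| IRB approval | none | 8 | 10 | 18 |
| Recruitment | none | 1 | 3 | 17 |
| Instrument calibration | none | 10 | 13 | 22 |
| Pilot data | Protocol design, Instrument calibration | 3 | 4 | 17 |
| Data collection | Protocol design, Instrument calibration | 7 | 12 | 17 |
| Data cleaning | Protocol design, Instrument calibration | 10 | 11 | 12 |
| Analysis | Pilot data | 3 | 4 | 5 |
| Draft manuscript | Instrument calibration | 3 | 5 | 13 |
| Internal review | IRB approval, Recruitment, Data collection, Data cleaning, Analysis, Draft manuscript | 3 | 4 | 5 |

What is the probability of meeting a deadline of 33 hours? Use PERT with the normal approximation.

0.873

te_Protocol design = (5 + 4·7 + 9)/6 = 42/6 = 7; σ²_Protocol design = ((9−5)/6)² = 0.444
te_IRB approval = (8 + 4·10 + 18)/6 = 66/6 = 11; σ²_IRB approval = ((18−8)/6)² = 2.778
te_Recruitment = (1 + 4·3 + 17)/6 = 30/6 = 5; σ²_Recruitment = ((17−1)/6)² = 7.111
te_Instrument calibration = (10 + 4·13 + 22)/6 = 84/6 = 14; σ²_Instrument calibration = ((22−10)/6)² = 4.000
te_Pilot data = (3 + 4·4 + 17)/6 = 36/6 = 6; σ²_Pilot data = ((17−3)/6)² = 5.444
te_Data collection = (7 + 4·12 + 17)/6 = 72/6 = 12; σ²_Data collection = ((17−7)/6)² = 2.778
te_Data cleaning = (10 + 4·11 + 12)/6 = 66/6 = 11; σ²_Data cleaning = ((12−10)/6)² = 0.111
te_Analysis = (3 + 4·4 + 5)/6 = 24/6 = 4; σ²_Analysis = ((5−3)/6)² = 0.111
te_Draft manuscript = (3 + 4·5 + 13)/6 = 36/6 = 6; σ²_Draft manuscript = ((13−3)/6)² = 2.778
te_Internal review = (3 + 4·4 + 5)/6 = 24/6 = 4; σ²_Internal review = ((5−3)/6)² = 0.111

Forward pass:
ES_Protocol design = 0; EF_Protocol design = 7
ES_IRB approval = 0; EF_IRB approval = 11
ES_Recruitment = 0; EF_Recruitment = 5
ES_Instrument calibration = 0; EF_Instrument calibration = 14
ES_Pilot data = max(EF_Protocol design=7, EF_Instrument calibration=14) = 14; EF_Pilot data = 14+6 = 20
ES_Data collection = max(EF_Protocol design=7, EF_Instrument calibration=14) = 14; EF_Data collection = 14+12 = 26
ES_Data cleaning = max(EF_Protocol design=7, EF_Instrument calibration=14) = 14; EF_Data cleaning = 14+11 = 25
ES_Analysis = 20; EF_Analysis = 20+4 = 24
ES_Draft manuscript = 14; EF_Draft manuscript = 14+6 = 20
ES_Internal review = max(EF_IRB approval=11, EF_Recruitment=5, EF_Data collection=26, EF_Data cleaning=25, EF_Analysis=24, EF_Draft manuscript=20) = 26; EF_Internal review = 26+4 = 30
Expected project duration μ = 30 hours. Critical path: Instrument calibration → Data collection → Internal review.

Variance along critical path = 4.000 + 2.778 + 0.111 = 6.889; σ = √6.889 = 2.625 hours.
Z = (33 − 30) / 2.625 = 1.143
P(T ≤ 33) = Φ(1.143) ≈ 0.873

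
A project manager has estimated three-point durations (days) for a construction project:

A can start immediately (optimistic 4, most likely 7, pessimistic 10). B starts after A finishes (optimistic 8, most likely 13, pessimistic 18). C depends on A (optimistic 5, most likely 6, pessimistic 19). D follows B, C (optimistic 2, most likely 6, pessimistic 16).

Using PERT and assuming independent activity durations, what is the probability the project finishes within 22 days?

te_A = (4 + 4·7 + 10)/6 = 42/6 = 7; σ²_A = ((10−4)/6)² = 1.000
te_B = (8 + 4·13 + 18)/6 = 78/6 = 13; σ²_B = ((18−8)/6)² = 2.778
te_C = (5 + 4·6 + 19)/6 = 48/6 = 8; σ²_C = ((19−5)/6)² = 5.444
te_D = (2 + 4·6 + 16)/6 = 42/6 = 7; σ²_D = ((16−2)/6)² = 5.444

Forward pass:
ES_A = 0; EF_A = 7
ES_B = 7; EF_B = 7+13 = 20
ES_C = 7; EF_C = 7+8 = 15
ES_D = max(EF_B=20, EF_C=15) = 20; EF_D = 20+7 = 27
Expected project duration μ = 27 days. Critical path: A → B → D.

Variance along critical path = 1.000 + 2.778 + 5.444 = 9.222; σ = √9.222 = 3.037 days.
Z = (22 − 27) / 3.037 = -1.646
P(T ≤ 22) = Φ(-1.646) ≈ 0.050

0.050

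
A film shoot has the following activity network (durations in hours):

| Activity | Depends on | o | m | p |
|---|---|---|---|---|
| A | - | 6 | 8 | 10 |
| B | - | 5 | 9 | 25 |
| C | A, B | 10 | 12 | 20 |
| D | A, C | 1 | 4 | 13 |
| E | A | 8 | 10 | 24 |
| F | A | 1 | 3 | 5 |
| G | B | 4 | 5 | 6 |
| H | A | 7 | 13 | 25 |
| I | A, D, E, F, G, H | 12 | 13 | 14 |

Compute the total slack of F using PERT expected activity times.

te_A = (6 + 4·8 + 10)/6 = 48/6 = 8
te_B = (5 + 4·9 + 25)/6 = 66/6 = 11
te_C = (10 + 4·12 + 20)/6 = 78/6 = 13
te_D = (1 + 4·4 + 13)/6 = 30/6 = 5
te_E = (8 + 4·10 + 24)/6 = 72/6 = 12
te_F = (1 + 4·3 + 5)/6 = 18/6 = 3
te_G = (4 + 4·5 + 6)/6 = 30/6 = 5
te_H = (7 + 4·13 + 25)/6 = 84/6 = 14
te_I = (12 + 4·13 + 14)/6 = 78/6 = 13

Forward pass:
ES_A = 0; EF_A = 8
ES_B = 0; EF_B = 11
ES_C = max(EF_A=8, EF_B=11) = 11; EF_C = 11+13 = 24
ES_D = max(EF_A=8, EF_C=24) = 24; EF_D = 24+5 = 29
ES_E = 8; EF_E = 8+12 = 20
ES_F = 8; EF_F = 8+3 = 11
ES_G = 11; EF_G = 11+5 = 16
ES_H = 8; EF_H = 8+14 = 22
ES_I = max(EF_A=8, EF_D=29, EF_E=20, EF_F=11, EF_G=16, EF_H=22) = 29; EF_I = 29+13 = 42
Expected project duration μ = 42 hours. Critical path: B → C → D → I.

Backward pass:
LF_I = 42; LS_I = 42−13 = 29
LF_H = LS_I = 29; LS_H = 29−14 = 15
LF_G = LS_I = 29; LS_G = 29−5 = 24
LF_F = LS_I = 29; LS_F = 29−3 = 26
LF_E = LS_I = 29; LS_E = 29−12 = 17
LF_D = LS_I = 29; LS_D = 29−5 = 24
LF_C = LS_D = 24; LS_C = 24−13 = 11
LF_B = min(LS_C=11, LS_G=24) = 11; LS_B = 11−11 = 0
LF_A = min(LS_C=11, LS_D=24, LS_E=17, LS_F=26, LS_H=15, LS_I=29) = 11; LS_A = 11−8 = 3
Slack_F = LS_F − ES_F = 26 − 8 = 18

18 hours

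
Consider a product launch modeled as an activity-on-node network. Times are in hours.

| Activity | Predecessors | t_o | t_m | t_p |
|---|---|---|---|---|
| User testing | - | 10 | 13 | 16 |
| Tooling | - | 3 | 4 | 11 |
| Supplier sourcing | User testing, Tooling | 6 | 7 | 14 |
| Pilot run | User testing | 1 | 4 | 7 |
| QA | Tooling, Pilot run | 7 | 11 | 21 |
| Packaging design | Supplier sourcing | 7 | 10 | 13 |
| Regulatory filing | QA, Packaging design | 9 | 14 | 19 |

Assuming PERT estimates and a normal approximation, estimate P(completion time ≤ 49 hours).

te_User testing = (10 + 4·13 + 16)/6 = 78/6 = 13; σ²_User testing = ((16−10)/6)² = 1.000
te_Tooling = (3 + 4·4 + 11)/6 = 30/6 = 5; σ²_Tooling = ((11−3)/6)² = 1.778
te_Supplier sourcing = (6 + 4·7 + 14)/6 = 48/6 = 8; σ²_Supplier sourcing = ((14−6)/6)² = 1.778
te_Pilot run = (1 + 4·4 + 7)/6 = 24/6 = 4; σ²_Pilot run = ((7−1)/6)² = 1.000
te_QA = (7 + 4·11 + 21)/6 = 72/6 = 12; σ²_QA = ((21−7)/6)² = 5.444
te_Packaging design = (7 + 4·10 + 13)/6 = 60/6 = 10; σ²_Packaging design = ((13−7)/6)² = 1.000
te_Regulatory filing = (9 + 4·14 + 19)/6 = 84/6 = 14; σ²_Regulatory filing = ((19−9)/6)² = 2.778

Forward pass:
ES_User testing = 0; EF_User testing = 13
ES_Tooling = 0; EF_Tooling = 5
ES_Supplier sourcing = max(EF_User testing=13, EF_Tooling=5) = 13; EF_Supplier sourcing = 13+8 = 21
ES_Pilot run = 13; EF_Pilot run = 13+4 = 17
ES_QA = max(EF_Tooling=5, EF_Pilot run=17) = 17; EF_QA = 17+12 = 29
ES_Packaging design = 21; EF_Packaging design = 21+10 = 31
ES_Regulatory filing = max(EF_QA=29, EF_Packaging design=31) = 31; EF_Regulatory filing = 31+14 = 45
Expected project duration μ = 45 hours. Critical path: User testing → Supplier sourcing → Packaging design → Regulatory filing.

Variance along critical path = 1.000 + 1.778 + 1.000 + 2.778 = 6.556; σ = √6.556 = 2.560 hours.
Z = (49 − 45) / 2.560 = 1.562
P(T ≤ 49) = Φ(1.562) ≈ 0.941

0.941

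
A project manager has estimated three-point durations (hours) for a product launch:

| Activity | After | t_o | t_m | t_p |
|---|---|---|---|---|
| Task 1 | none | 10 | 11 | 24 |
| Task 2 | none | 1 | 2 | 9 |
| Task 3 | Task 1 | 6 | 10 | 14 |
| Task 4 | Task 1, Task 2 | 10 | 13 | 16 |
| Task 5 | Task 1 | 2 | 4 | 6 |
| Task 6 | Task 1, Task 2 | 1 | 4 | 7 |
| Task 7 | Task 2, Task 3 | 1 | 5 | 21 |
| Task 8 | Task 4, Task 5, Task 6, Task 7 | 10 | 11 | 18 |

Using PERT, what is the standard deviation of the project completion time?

4.48 hours

te_Task 1 = (10 + 4·11 + 24)/6 = 78/6 = 13; σ²_Task 1 = ((24−10)/6)² = 5.444
te_Task 2 = (1 + 4·2 + 9)/6 = 18/6 = 3; σ²_Task 2 = ((9−1)/6)² = 1.778
te_Task 3 = (6 + 4·10 + 14)/6 = 60/6 = 10; σ²_Task 3 = ((14−6)/6)² = 1.778
te_Task 4 = (10 + 4·13 + 16)/6 = 78/6 = 13; σ²_Task 4 = ((16−10)/6)² = 1.000
te_Task 5 = (2 + 4·4 + 6)/6 = 24/6 = 4; σ²_Task 5 = ((6−2)/6)² = 0.444
te_Task 6 = (1 + 4·4 + 7)/6 = 24/6 = 4; σ²_Task 6 = ((7−1)/6)² = 1.000
te_Task 7 = (1 + 4·5 + 21)/6 = 42/6 = 7; σ²_Task 7 = ((21−1)/6)² = 11.111
te_Task 8 = (10 + 4·11 + 18)/6 = 72/6 = 12; σ²_Task 8 = ((18−10)/6)² = 1.778

Forward pass:
ES_Task 1 = 0; EF_Task 1 = 13
ES_Task 2 = 0; EF_Task 2 = 3
ES_Task 3 = 13; EF_Task 3 = 13+10 = 23
ES_Task 4 = max(EF_Task 1=13, EF_Task 2=3) = 13; EF_Task 4 = 13+13 = 26
ES_Task 5 = 13; EF_Task 5 = 13+4 = 17
ES_Task 6 = max(EF_Task 1=13, EF_Task 2=3) = 13; EF_Task 6 = 13+4 = 17
ES_Task 7 = max(EF_Task 2=3, EF_Task 3=23) = 23; EF_Task 7 = 23+7 = 30
ES_Task 8 = max(EF_Task 4=26, EF_Task 5=17, EF_Task 6=17, EF_Task 7=30) = 30; EF_Task 8 = 30+12 = 42
Expected project duration μ = 42 hours. Critical path: Task 1 → Task 3 → Task 7 → Task 8.

Variance along critical path = 5.444 + 1.778 + 11.111 + 1.778 = 20.111
σ = √20.111 = 4.485 hours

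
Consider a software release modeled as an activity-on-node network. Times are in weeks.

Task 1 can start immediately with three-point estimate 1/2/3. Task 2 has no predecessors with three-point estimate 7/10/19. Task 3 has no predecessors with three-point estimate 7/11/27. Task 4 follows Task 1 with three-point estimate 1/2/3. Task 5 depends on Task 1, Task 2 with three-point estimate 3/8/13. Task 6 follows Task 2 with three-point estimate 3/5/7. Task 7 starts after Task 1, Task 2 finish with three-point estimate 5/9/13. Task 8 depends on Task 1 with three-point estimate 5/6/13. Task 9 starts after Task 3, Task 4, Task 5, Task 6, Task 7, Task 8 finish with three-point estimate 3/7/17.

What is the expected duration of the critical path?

28 weeks

te_Task 1 = (1 + 4·2 + 3)/6 = 12/6 = 2
te_Task 2 = (7 + 4·10 + 19)/6 = 66/6 = 11
te_Task 3 = (7 + 4·11 + 27)/6 = 78/6 = 13
te_Task 4 = (1 + 4·2 + 3)/6 = 12/6 = 2
te_Task 5 = (3 + 4·8 + 13)/6 = 48/6 = 8
te_Task 6 = (3 + 4·5 + 7)/6 = 30/6 = 5
te_Task 7 = (5 + 4·9 + 13)/6 = 54/6 = 9
te_Task 8 = (5 + 4·6 + 13)/6 = 42/6 = 7
te_Task 9 = (3 + 4·7 + 17)/6 = 48/6 = 8

Forward pass:
ES_Task 1 = 0; EF_Task 1 = 2
ES_Task 2 = 0; EF_Task 2 = 11
ES_Task 3 = 0; EF_Task 3 = 13
ES_Task 4 = 2; EF_Task 4 = 2+2 = 4
ES_Task 5 = max(EF_Task 1=2, EF_Task 2=11) = 11; EF_Task 5 = 11+8 = 19
ES_Task 6 = 11; EF_Task 6 = 11+5 = 16
ES_Task 7 = max(EF_Task 1=2, EF_Task 2=11) = 11; EF_Task 7 = 11+9 = 20
ES_Task 8 = 2; EF_Task 8 = 2+7 = 9
ES_Task 9 = max(EF_Task 3=13, EF_Task 4=4, EF_Task 5=19, EF_Task 6=16, EF_Task 7=20, EF_Task 8=9) = 20; EF_Task 9 = 20+8 = 28
Expected project duration μ = 28 weeks. Critical path: Task 2 → Task 7 → Task 9.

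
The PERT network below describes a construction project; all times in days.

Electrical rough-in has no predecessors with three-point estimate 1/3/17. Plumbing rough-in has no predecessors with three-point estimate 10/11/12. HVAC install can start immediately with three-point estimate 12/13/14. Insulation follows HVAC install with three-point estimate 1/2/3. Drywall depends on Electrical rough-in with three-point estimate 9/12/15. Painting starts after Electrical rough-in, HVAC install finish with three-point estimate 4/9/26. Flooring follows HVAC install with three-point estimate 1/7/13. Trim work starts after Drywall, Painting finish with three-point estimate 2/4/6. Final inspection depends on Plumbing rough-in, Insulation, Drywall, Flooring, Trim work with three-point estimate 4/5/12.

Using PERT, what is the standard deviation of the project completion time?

te_Electrical rough-in = (1 + 4·3 + 17)/6 = 30/6 = 5; σ²_Electrical rough-in = ((17−1)/6)² = 7.111
te_Plumbing rough-in = (10 + 4·11 + 12)/6 = 66/6 = 11; σ²_Plumbing rough-in = ((12−10)/6)² = 0.111
te_HVAC install = (12 + 4·13 + 14)/6 = 78/6 = 13; σ²_HVAC install = ((14−12)/6)² = 0.111
te_Insulation = (1 + 4·2 + 3)/6 = 12/6 = 2; σ²_Insulation = ((3−1)/6)² = 0.111
te_Drywall = (9 + 4·12 + 15)/6 = 72/6 = 12; σ²_Drywall = ((15−9)/6)² = 1.000
te_Painting = (4 + 4·9 + 26)/6 = 66/6 = 11; σ²_Painting = ((26−4)/6)² = 13.444
te_Flooring = (1 + 4·7 + 13)/6 = 42/6 = 7; σ²_Flooring = ((13−1)/6)² = 4.000
te_Trim work = (2 + 4·4 + 6)/6 = 24/6 = 4; σ²_Trim work = ((6−2)/6)² = 0.444
te_Final inspection = (4 + 4·5 + 12)/6 = 36/6 = 6; σ²_Final inspection = ((12−4)/6)² = 1.778

Forward pass:
ES_Electrical rough-in = 0; EF_Electrical rough-in = 5
ES_Plumbing rough-in = 0; EF_Plumbing rough-in = 11
ES_HVAC install = 0; EF_HVAC install = 13
ES_Insulation = 13; EF_Insulation = 13+2 = 15
ES_Drywall = 5; EF_Drywall = 5+12 = 17
ES_Painting = max(EF_Electrical rough-in=5, EF_HVAC install=13) = 13; EF_Painting = 13+11 = 24
ES_Flooring = 13; EF_Flooring = 13+7 = 20
ES_Trim work = max(EF_Drywall=17, EF_Painting=24) = 24; EF_Trim work = 24+4 = 28
ES_Final inspection = max(EF_Plumbing rough-in=11, EF_Insulation=15, EF_Drywall=17, EF_Flooring=20, EF_Trim work=28) = 28; EF_Final inspection = 28+6 = 34
Expected project duration μ = 34 days. Critical path: HVAC install → Painting → Trim work → Final inspection.

Variance along critical path = 0.111 + 13.444 + 0.444 + 1.778 = 15.778
σ = √15.778 = 3.972 days

3.97 days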